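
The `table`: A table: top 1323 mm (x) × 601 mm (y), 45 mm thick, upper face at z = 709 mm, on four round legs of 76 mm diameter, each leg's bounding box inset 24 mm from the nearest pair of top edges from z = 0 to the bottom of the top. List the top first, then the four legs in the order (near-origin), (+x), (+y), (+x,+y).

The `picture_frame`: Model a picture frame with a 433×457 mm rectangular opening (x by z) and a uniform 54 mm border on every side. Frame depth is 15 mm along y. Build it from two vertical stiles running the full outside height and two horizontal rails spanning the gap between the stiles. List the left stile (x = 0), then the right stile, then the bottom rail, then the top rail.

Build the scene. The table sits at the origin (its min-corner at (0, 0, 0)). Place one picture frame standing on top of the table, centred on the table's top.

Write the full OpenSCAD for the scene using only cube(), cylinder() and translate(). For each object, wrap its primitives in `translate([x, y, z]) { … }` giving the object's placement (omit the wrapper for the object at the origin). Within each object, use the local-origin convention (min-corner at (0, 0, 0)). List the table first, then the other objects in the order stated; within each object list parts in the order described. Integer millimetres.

translate([0, 0, 664]) cube([1323, 601, 45]);
translate([62, 62, 0]) cylinder(h = 664, r = 38);
translate([1261, 62, 0]) cylinder(h = 664, r = 38);
translate([62, 539, 0]) cylinder(h = 664, r = 38);
translate([1261, 539, 0]) cylinder(h = 664, r = 38);
translate([391, 293, 709]) {
  cube([54, 15, 565]);
  translate([487, 0, 0]) cube([54, 15, 565]);
  translate([54, 0, 0]) cube([433, 15, 54]);
  translate([54, 0, 511]) cube([433, 15, 54]);
}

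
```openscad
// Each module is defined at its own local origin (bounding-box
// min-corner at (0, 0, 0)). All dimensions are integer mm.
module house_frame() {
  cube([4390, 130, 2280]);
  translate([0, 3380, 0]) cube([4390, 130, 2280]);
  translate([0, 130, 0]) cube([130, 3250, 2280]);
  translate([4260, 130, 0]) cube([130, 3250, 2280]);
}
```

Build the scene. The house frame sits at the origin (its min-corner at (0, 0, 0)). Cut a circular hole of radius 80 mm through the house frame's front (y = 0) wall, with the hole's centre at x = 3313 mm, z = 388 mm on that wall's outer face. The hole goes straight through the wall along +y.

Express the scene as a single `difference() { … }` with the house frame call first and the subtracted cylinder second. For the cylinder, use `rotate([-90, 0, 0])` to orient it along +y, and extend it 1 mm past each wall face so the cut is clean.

difference() {
  house_frame();
  translate([3313, -1, 388]) rotate([-90, 0, 0]) cylinder(h = 132, r = 80);
}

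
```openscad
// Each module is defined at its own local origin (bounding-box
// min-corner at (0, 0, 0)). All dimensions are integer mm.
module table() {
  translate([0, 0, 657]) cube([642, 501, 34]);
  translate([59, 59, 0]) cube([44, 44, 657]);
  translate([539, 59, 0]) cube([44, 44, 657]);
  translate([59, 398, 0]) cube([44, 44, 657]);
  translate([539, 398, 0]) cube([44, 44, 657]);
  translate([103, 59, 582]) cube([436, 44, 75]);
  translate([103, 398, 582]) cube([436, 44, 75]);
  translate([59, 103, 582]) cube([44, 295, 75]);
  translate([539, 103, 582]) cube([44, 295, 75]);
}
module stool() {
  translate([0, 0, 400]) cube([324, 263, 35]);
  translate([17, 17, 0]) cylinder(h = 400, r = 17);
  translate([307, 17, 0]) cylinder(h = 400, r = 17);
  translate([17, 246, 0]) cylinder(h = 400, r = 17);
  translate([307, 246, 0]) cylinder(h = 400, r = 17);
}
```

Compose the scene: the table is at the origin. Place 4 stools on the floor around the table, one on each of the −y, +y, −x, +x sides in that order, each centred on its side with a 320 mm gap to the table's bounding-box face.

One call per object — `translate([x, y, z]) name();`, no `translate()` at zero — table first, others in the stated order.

table();
translate([159, -583, 0]) stool();
translate([159, 821, 0]) stool();
translate([-644, 119, 0]) stool();
translate([962, 119, 0]) stool();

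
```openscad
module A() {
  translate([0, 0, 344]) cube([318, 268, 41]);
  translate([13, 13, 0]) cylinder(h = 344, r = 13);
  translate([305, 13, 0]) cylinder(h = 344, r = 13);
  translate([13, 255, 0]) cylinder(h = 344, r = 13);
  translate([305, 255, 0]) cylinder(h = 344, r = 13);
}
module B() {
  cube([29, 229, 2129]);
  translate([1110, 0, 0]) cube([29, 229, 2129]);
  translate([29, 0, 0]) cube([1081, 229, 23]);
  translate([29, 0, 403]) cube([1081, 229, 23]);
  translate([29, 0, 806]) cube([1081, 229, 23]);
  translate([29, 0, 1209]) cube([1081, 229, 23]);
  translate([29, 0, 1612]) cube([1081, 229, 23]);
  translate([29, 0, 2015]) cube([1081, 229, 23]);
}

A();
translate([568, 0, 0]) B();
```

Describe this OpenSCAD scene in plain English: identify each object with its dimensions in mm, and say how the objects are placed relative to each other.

A is a four-legged stool. The seat is 318×268 mm, 41 mm thick, top at z = 385 mm. It stands on four round legs, each 26 mm in diameter, from z = 0 to the seat underside, each leg's axis is inset half a diameter from the nearest pair of seat edges (so the leg's bounding box is flush with the corner).

B is an open bookshelf. Two side panels, each 29 mm thick, 229 mm deep and 2129 mm tall, stand 1139 mm apart (outside-to-outside). Between them sit 6 shelves, each 23 mm thick and 229 mm deep, spanning the full gap between the sides. The bottom shelf rests on the floor (its underside at z = 0) and the clear gap between one shelf's top and the next shelf's underside is 380 mm.

The bookshelf is on the floor beside the stool on its +x side.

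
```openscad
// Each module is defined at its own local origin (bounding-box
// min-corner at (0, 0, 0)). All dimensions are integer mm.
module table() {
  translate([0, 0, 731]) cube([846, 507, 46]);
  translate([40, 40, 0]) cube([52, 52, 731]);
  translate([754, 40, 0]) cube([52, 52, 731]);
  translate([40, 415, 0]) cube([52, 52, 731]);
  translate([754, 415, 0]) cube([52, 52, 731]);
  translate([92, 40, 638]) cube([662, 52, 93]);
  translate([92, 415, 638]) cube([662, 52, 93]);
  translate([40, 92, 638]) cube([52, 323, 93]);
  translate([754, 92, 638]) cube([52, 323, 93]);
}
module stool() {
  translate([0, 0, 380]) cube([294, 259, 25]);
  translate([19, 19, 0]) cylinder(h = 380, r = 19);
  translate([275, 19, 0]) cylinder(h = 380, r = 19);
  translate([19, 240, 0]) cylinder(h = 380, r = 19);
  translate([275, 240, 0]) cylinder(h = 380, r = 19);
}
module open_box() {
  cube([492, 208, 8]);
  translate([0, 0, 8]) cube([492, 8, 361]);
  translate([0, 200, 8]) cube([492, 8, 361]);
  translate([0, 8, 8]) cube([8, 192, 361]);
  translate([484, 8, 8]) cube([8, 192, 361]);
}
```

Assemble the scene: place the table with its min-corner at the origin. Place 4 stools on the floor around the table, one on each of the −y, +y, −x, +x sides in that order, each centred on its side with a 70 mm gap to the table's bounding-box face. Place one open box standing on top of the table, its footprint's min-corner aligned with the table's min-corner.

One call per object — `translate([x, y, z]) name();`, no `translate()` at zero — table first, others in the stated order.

table();
translate([276, -329, 0]) stool();
translate([276, 577, 0]) stool();
translate([-364, 124, 0]) stool();
translate([916, 124, 0]) stool();
translate([0, 0, 777]) open_box();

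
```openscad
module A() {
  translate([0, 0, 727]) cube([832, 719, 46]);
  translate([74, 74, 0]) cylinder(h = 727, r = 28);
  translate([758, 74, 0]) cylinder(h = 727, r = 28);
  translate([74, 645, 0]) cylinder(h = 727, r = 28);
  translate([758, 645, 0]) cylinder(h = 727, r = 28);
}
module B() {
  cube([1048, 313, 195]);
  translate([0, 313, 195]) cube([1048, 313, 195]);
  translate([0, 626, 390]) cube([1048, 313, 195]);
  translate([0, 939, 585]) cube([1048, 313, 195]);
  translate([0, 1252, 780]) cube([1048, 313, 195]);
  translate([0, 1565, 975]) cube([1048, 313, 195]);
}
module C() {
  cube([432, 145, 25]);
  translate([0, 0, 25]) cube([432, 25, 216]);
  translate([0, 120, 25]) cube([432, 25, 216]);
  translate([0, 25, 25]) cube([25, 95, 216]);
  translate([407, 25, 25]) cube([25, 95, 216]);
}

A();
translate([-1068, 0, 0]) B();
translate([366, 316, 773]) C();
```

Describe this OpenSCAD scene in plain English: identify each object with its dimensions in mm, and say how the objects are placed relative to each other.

A is a table: top 832 mm (x) × 719 mm (y), 46 mm thick, upper face at z = 773 mm, on four round legs of 56 mm diameter, each leg's bounding box inset 46 mm from the nearest pair of top edges, running from z = 0 to the bottom of the top.

B is a run of 6 identical solid stair steps. Each tread is 1048×313 mm and each step block is 195 mm high. Step 1 rests on the floor; step k is offset from step 1 by (k−1)×313 mm in y and (k−1)×195 mm in z.

C is an open-topped rectangular box: outside dimensions 432×145×241 mm, with a uniform wall and base thickness of 25 mm. The base is a full 432×145 slab on the floor; four walls sit on top of the base. The front and back walls (the −y and +y sides) span the full width; the two side walls fit between them.

The staircase is on the floor beside the table on its −x side. The open box is on top of the table.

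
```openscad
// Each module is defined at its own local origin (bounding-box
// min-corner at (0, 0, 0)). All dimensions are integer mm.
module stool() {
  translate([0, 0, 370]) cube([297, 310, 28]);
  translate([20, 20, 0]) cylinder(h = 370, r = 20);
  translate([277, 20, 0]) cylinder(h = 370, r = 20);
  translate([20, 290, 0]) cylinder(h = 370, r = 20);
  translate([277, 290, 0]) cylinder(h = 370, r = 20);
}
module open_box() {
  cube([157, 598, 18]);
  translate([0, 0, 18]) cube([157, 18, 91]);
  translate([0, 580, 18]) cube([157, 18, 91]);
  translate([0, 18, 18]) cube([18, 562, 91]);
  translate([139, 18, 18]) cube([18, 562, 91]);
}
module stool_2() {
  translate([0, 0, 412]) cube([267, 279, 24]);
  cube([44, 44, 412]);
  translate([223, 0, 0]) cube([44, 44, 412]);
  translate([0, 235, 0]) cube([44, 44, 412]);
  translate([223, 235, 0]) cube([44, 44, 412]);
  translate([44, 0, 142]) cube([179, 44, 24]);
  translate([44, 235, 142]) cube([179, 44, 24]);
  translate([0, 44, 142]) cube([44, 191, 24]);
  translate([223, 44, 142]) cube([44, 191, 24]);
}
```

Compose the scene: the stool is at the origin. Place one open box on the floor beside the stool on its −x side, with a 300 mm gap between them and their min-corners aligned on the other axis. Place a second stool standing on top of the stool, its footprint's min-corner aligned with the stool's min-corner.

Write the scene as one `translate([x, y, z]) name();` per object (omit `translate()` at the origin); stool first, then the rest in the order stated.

stool();
translate([-457, 0, 0]) open_box();
translate([0, 0, 398]) stool_2();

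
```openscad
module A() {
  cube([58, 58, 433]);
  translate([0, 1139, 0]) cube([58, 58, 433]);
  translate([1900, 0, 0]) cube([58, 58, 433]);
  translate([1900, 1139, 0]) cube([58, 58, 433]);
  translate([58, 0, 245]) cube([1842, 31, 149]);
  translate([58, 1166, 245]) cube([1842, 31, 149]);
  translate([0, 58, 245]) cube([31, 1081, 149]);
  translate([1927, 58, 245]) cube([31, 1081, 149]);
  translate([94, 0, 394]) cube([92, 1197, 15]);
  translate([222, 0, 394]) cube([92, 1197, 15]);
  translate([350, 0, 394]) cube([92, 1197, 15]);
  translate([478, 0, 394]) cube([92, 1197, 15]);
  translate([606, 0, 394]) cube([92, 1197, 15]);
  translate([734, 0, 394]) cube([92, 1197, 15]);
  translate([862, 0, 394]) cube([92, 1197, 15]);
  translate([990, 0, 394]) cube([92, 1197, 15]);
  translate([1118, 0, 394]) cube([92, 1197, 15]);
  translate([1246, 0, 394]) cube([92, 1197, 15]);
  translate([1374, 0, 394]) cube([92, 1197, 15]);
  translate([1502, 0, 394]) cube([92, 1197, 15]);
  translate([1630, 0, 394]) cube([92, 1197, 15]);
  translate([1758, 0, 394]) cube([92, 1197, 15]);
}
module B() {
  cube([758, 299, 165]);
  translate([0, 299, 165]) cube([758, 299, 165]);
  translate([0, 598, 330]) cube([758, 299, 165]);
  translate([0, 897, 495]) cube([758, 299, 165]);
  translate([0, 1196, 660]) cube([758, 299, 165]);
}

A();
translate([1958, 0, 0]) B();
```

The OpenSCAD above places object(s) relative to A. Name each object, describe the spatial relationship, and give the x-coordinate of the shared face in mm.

A is a bed frame. B is a staircase. The staircase is against the bed frame's +x side, with their −y faces flush. The x-coordinate of the shared face is 1958 mm.

The bed frame's +x face and the staircase's −x face are both at x = 1958 mm.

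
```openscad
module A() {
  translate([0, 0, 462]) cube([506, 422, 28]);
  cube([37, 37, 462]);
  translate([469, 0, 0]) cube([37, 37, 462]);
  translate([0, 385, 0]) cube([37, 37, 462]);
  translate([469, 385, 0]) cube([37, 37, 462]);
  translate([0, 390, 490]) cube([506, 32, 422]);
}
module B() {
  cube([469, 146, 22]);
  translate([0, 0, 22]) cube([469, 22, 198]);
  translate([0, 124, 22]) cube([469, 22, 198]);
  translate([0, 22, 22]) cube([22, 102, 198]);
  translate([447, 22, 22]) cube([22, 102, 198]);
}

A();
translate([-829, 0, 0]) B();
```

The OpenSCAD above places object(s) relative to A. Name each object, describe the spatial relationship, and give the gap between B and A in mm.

A is a chair. B is an open box. The open box is on the floor beside the chair on its −x side. The gap between the open box and the chair is 360 mm.

The open box's nearest face is 360 mm from the chair's −x face.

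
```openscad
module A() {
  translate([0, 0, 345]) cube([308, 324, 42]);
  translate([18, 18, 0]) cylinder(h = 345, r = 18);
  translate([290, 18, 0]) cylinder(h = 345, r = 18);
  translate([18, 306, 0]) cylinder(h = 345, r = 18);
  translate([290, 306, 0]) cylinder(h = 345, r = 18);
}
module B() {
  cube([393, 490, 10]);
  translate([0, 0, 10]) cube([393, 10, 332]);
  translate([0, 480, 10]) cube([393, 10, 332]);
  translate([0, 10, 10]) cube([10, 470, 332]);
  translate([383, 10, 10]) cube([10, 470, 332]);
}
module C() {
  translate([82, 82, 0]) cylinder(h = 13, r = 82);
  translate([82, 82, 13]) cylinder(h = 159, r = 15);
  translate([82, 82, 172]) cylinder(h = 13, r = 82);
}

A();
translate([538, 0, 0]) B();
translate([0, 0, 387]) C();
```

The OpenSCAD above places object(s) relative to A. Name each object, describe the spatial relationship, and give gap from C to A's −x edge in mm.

The spool's min-x is at 0; the stool's min-x is 0; gap = 0 mm.

A is a stool. B is an open box. C is a spool. The open box is on the floor beside the stool on its +x side. The spool is on top of the stool. The gap from the spool to the stool's −x edge is 0 mm.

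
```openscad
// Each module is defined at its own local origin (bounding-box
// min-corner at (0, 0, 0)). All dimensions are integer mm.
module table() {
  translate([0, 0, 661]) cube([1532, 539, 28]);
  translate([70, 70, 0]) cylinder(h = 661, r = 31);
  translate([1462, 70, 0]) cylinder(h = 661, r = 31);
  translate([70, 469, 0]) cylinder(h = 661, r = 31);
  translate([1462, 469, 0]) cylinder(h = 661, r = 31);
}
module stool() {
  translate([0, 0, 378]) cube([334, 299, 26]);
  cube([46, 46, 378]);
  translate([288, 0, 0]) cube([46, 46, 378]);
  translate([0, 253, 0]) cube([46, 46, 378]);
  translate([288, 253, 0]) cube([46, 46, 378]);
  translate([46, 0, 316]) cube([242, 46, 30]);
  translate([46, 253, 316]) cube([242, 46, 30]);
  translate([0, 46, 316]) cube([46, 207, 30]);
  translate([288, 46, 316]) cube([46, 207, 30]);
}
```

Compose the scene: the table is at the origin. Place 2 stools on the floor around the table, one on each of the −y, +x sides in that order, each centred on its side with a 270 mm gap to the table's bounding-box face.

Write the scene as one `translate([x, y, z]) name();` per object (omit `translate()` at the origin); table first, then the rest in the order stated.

table();
translate([599, -569, 0]) stool();
translate([1802, 120, 0]) stool();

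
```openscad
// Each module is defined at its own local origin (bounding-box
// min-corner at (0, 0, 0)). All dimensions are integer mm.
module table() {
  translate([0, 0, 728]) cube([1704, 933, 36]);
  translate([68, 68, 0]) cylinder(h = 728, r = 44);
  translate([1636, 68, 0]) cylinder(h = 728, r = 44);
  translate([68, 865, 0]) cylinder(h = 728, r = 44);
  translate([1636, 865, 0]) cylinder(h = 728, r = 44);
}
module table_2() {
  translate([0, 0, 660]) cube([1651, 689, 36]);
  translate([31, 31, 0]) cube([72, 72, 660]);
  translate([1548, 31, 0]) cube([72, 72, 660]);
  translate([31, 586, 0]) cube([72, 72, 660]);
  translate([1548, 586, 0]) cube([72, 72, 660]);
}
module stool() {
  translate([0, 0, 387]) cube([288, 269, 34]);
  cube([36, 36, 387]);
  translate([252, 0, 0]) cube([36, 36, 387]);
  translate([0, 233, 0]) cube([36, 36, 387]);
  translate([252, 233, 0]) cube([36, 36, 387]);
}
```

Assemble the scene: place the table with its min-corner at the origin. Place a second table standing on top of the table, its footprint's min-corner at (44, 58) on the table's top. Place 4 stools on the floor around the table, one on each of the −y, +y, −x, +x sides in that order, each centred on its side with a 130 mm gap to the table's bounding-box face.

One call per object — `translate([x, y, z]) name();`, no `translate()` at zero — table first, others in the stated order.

table();
translate([44, 58, 764]) table_2();
translate([708, -399, 0]) stool();
translate([708, 1063, 0]) stool();
translate([-418, 332, 0]) stool();
translate([1834, 332, 0]) stool();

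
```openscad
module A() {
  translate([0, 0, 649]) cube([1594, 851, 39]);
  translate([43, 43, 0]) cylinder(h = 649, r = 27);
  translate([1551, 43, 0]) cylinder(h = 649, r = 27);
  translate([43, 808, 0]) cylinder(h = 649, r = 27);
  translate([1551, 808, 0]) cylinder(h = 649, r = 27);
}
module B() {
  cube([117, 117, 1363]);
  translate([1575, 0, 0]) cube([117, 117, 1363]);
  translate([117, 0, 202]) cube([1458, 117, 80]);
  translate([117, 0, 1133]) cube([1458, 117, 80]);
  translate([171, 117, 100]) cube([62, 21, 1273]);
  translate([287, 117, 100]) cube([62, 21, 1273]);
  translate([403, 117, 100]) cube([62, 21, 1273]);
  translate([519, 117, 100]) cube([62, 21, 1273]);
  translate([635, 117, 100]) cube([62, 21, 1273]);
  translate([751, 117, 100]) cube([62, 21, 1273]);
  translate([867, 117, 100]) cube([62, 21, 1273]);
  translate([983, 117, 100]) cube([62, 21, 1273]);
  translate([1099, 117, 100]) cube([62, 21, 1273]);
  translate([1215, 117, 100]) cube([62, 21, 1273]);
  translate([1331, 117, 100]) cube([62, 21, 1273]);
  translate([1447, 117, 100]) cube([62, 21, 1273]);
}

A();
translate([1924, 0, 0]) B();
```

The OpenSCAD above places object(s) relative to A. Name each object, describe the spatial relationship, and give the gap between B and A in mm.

A is a table. B is a fence section. The fence section is on the floor beside the table on its +x side. The gap between the fence section and the table is 330 mm.

The fence section's nearest face is 330 mm from the table's +x face.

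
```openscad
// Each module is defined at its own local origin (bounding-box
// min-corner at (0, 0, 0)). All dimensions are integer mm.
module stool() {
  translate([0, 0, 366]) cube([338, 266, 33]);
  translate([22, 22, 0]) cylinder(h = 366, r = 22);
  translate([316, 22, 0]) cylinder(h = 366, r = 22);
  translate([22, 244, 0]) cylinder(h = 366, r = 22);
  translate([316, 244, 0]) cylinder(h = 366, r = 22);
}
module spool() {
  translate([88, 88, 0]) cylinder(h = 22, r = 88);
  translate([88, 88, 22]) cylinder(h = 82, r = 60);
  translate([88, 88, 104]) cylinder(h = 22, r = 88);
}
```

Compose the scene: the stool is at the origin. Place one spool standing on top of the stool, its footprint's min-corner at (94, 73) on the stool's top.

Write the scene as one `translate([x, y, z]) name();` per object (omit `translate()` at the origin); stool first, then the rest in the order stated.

stool();
translate([94, 73, 399]) spool();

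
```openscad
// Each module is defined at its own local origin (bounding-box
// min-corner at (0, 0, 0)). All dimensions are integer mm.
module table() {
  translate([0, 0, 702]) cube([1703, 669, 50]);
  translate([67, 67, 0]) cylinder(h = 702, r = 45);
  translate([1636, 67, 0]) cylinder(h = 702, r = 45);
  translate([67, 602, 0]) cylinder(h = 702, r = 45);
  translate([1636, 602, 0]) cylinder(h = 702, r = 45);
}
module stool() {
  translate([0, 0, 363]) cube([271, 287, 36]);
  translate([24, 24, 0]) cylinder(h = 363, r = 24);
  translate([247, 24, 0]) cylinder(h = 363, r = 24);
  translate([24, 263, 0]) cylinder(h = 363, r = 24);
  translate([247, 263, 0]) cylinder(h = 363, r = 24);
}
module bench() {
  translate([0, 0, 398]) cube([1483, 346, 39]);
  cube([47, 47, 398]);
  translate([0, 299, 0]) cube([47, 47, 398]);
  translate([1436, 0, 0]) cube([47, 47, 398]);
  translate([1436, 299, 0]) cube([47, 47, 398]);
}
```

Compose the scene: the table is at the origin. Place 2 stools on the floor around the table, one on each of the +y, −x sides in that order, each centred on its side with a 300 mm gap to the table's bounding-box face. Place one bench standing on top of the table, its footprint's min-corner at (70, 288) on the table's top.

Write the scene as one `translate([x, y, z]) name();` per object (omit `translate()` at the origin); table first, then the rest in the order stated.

table();
translate([716, 969, 0]) stool();
translate([-571, 191, 0]) stool();
translate([70, 288, 752]) bench();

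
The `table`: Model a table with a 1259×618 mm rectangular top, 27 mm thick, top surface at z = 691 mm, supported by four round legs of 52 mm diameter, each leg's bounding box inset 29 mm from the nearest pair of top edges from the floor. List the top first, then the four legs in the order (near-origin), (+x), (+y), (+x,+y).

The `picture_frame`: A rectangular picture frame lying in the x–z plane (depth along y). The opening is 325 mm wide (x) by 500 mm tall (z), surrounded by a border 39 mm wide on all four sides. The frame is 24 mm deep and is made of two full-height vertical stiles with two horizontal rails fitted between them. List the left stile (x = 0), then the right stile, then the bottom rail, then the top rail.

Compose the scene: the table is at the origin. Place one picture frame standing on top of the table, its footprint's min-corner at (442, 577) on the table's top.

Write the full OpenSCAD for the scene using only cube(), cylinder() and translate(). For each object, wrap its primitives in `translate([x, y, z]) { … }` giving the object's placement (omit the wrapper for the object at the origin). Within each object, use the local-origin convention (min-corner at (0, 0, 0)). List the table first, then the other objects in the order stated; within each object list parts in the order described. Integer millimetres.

translate([0, 0, 664]) cube([1259, 618, 27]);
translate([55, 55, 0]) cylinder(h = 664, r = 26);
translate([1204, 55, 0]) cylinder(h = 664, r = 26);
translate([55, 563, 0]) cylinder(h = 664, r = 26);
translate([1204, 563, 0]) cylinder(h = 664, r = 26);
translate([442, 577, 691]) {
  cube([39, 24, 578]);
  translate([364, 0, 0]) cube([39, 24, 578]);
  translate([39, 0, 0]) cube([325, 24, 39]);
  translate([39, 0, 539]) cube([325, 24, 39]);
}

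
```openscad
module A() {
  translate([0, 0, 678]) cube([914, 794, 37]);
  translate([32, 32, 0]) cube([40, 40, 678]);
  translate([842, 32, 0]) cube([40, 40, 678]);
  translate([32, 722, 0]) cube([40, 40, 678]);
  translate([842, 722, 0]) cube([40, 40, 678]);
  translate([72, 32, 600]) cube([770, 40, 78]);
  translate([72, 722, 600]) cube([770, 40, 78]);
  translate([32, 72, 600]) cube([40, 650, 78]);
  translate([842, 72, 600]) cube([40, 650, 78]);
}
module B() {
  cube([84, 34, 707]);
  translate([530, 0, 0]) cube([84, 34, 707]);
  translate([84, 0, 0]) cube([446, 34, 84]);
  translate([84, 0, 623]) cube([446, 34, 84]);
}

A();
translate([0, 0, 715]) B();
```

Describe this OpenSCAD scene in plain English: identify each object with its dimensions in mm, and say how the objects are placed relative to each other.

A is a table: top 914 mm (x) × 794 mm (y), 37 mm thick, upper face at z = 715 mm, on four 40×40 mm square legs, each inset 32 mm from the nearest pair of top edges, running from z = 0 to the bottom of the top. Four apron rails, 40 mm thick and 78 mm tall, run between adjacent legs with their top edges flush with the underside of the top and their outer faces flush with the legs' outer faces.

B is a picture frame with a 446×539 mm rectangular opening (x by z) and a uniform 84 mm border on every side. Frame depth is 34 mm along y. It is built from two vertical stiles running the full outside height and two horizontal rails spanning the gap between the stiles.

The picture frame is on top of the table.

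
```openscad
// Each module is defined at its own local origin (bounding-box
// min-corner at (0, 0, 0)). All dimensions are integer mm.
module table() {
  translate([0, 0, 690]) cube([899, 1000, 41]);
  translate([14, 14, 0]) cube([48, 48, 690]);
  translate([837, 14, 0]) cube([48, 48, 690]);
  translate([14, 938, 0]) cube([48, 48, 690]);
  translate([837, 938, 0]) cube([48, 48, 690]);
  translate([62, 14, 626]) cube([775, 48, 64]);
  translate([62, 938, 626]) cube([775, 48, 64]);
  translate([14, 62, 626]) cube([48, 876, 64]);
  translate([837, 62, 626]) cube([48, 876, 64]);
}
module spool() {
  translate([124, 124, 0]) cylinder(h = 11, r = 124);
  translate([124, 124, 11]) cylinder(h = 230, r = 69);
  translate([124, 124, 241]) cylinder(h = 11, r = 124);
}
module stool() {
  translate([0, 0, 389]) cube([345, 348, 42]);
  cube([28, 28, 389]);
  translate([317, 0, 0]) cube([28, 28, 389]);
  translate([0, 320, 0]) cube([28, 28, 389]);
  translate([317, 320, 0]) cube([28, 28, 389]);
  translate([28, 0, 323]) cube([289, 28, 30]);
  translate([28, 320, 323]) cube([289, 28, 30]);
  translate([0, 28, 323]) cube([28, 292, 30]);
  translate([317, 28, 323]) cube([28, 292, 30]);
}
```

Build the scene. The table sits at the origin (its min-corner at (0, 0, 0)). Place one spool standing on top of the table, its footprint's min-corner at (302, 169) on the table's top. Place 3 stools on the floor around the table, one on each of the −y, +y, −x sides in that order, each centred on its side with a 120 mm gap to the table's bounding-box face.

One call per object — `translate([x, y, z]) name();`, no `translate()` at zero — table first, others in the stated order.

table();
translate([302, 169, 731]) spool();
translate([277, -468, 0]) stool();
translate([277, 1120, 0]) stool();
translate([-465, 326, 0]) stool();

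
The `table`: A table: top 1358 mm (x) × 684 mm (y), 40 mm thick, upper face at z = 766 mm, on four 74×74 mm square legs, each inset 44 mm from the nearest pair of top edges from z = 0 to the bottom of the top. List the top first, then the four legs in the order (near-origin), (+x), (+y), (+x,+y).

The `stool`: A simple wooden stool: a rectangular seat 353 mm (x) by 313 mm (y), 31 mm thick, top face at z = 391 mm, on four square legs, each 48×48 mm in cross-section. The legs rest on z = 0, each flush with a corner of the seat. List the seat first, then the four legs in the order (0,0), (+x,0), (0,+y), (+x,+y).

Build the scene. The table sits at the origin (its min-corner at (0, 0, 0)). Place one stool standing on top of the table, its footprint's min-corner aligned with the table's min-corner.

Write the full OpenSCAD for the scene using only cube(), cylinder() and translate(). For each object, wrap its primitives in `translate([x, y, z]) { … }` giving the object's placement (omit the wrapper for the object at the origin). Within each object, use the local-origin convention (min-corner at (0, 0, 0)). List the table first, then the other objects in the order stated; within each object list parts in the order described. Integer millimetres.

translate([0, 0, 726]) cube([1358, 684, 40]);
translate([44, 44, 0]) cube([74, 74, 726]);
translate([1240, 44, 0]) cube([74, 74, 726]);
translate([44, 566, 0]) cube([74, 74, 726]);
translate([1240, 566, 0]) cube([74, 74, 726]);
translate([0, 0, 766]) {
  translate([0, 0, 360]) cube([353, 313, 31]);
  cube([48, 48, 360]);
  translate([305, 0, 0]) cube([48, 48, 360]);
  translate([0, 265, 0]) cube([48, 48, 360]);
  translate([305, 265, 0]) cube([48, 48, 360]);
}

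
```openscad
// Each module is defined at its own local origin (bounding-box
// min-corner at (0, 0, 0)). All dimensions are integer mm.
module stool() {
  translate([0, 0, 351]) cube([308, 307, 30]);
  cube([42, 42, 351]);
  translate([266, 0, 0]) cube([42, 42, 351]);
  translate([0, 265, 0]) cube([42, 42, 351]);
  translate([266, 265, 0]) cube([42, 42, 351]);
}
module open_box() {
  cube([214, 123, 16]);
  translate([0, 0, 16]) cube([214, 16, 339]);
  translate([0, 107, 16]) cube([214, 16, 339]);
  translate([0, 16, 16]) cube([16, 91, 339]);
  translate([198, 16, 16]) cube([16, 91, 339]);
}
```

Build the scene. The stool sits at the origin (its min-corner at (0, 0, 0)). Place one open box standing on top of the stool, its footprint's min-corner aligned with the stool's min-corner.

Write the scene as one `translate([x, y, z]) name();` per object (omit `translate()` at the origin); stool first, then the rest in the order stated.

stool();
translate([0, 0, 381]) open_box();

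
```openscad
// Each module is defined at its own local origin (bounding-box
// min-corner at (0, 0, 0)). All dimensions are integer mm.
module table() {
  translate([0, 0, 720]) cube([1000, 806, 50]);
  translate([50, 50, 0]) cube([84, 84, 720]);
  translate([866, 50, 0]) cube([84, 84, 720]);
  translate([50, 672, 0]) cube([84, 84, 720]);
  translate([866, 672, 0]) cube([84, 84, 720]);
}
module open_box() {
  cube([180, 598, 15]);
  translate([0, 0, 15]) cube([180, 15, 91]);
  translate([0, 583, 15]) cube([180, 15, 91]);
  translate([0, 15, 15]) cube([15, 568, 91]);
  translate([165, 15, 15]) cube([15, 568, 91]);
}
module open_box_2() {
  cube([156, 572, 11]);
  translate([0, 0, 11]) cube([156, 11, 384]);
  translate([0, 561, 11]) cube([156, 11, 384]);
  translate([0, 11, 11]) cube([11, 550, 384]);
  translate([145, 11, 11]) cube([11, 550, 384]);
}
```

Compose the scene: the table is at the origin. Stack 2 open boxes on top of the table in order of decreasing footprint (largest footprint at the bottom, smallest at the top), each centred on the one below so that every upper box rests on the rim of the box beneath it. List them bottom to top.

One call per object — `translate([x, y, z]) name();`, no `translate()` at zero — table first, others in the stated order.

table();
translate([410, 104, 770]) open_box();
translate([422, 117, 876]) open_box_2();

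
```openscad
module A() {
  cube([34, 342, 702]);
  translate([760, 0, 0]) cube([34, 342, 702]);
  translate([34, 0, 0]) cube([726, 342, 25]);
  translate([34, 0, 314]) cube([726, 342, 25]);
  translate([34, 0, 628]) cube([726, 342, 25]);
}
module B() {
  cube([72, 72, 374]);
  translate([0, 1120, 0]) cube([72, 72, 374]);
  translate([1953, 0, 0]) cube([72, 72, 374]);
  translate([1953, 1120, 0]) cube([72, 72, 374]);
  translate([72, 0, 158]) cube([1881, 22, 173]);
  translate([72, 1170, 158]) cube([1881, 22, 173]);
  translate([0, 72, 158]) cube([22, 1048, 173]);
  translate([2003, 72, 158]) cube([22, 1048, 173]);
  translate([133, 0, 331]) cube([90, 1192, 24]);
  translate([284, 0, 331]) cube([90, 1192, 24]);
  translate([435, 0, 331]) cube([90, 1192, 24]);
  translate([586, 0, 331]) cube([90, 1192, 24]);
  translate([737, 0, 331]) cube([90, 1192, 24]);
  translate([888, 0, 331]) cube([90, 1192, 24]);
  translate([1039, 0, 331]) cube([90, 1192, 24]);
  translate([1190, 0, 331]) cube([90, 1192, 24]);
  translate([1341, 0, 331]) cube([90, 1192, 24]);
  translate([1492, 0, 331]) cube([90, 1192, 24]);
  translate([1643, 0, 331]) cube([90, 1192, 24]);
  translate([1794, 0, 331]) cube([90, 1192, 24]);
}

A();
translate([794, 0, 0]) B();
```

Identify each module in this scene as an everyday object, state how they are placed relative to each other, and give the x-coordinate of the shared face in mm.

A is a bookshelf. B is a bed frame. The bed frame is against the bookshelf's +x side, with their −y faces flush. The x-coordinate of the shared face is 794 mm.

The bookshelf's +x face and the bed frame's −x face are both at x = 794 mm.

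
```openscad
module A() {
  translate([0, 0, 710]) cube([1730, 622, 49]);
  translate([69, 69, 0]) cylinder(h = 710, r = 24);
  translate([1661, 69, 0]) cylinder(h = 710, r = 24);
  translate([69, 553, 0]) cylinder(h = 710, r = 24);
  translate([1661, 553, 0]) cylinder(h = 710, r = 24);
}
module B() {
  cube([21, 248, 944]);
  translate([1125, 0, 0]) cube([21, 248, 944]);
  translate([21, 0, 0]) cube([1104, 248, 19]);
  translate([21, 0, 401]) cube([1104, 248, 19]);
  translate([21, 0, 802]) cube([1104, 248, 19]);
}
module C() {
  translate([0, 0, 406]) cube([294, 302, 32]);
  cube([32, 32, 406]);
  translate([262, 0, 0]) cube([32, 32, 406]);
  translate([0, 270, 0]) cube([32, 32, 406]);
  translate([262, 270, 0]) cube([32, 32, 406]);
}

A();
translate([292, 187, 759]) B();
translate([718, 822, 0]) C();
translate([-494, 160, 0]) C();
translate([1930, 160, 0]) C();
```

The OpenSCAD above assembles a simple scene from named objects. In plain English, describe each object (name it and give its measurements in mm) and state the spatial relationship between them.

A is a table with a 1730×622 mm rectangular top, 49 mm thick, top surface at z = 759 mm, supported by four round legs of 48 mm diameter, each leg's bounding box inset 45 mm from the nearest pair of top edges, running from the floor.

B is an open bookshelf. Two side panels, each 21 mm thick, 248 mm deep and 944 mm tall, stand 1146 mm apart (outside-to-outside). Between them sit 3 shelves, each 19 mm thick and 248 mm deep, spanning the full gap between the sides. The bottom shelf rests on the floor (its underside at z = 0) and the clear gap between one shelf's top and the next shelf's underside is 382 mm.

C is a simple wooden stool: a rectangular seat 294 mm (x) by 302 mm (y), 32 mm thick, top face at z = 438 mm, on four square legs, each 32×32 mm in cross-section. The legs rest on z = 0, each flush with a corner of the seat.

The bookshelf is on top of the table, centred. Three stools sit around the table at the +y, −x, +x sides.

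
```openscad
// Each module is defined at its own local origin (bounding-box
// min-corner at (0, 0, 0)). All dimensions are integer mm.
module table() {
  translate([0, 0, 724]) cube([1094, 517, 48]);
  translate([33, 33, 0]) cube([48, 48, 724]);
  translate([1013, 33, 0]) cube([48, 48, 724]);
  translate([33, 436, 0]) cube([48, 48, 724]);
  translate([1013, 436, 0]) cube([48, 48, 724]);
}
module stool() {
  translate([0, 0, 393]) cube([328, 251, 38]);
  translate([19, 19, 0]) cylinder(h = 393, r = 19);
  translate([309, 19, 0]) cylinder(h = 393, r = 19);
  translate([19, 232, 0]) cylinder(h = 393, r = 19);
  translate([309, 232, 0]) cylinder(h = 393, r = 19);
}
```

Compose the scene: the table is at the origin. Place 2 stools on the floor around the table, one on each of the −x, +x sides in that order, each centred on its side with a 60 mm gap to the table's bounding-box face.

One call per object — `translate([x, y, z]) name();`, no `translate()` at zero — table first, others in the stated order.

table();
translate([-388, 133, 0]) stool();
translate([1154, 133, 0]) stool();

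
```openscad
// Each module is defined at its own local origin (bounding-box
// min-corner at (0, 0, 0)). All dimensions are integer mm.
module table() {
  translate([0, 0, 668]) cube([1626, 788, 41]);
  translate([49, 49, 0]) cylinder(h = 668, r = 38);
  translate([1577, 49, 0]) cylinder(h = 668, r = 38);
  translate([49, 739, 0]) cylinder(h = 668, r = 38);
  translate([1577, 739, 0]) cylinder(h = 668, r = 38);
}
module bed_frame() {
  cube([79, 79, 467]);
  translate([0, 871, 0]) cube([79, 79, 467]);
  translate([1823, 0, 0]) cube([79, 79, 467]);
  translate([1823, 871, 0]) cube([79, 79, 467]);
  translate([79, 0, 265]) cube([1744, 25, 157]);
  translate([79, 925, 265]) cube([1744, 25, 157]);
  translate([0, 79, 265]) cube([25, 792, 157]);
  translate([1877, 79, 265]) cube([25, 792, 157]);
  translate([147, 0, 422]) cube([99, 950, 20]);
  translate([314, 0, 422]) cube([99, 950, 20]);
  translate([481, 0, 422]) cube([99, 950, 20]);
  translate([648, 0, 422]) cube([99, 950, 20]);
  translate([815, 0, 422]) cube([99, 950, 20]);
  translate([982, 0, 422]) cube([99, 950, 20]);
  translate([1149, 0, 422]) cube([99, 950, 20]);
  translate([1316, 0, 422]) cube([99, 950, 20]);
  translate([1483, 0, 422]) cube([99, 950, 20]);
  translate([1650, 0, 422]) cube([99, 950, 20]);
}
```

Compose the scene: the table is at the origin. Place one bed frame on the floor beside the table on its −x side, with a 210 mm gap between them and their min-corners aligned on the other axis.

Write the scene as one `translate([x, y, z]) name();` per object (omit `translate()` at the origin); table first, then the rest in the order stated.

table();
translate([-2112, 0, 0]) bed_frame();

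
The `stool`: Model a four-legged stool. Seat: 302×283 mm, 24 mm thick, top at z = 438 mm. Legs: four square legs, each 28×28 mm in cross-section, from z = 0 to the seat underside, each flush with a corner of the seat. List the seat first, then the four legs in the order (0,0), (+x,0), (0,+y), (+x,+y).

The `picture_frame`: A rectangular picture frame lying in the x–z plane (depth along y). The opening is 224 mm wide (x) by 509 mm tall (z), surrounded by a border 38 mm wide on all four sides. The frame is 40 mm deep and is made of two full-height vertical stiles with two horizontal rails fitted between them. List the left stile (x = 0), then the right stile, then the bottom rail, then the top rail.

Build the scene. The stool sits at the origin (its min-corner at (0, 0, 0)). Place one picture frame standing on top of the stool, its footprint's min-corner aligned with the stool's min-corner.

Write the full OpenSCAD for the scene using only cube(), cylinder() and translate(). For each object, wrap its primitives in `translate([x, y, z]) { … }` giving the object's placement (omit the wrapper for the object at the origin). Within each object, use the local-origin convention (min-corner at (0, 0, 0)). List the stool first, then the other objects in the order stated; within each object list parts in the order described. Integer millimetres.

translate([0, 0, 414]) cube([302, 283, 24]);
cube([28, 28, 414]);
translate([274, 0, 0]) cube([28, 28, 414]);
translate([0, 255, 0]) cube([28, 28, 414]);
translate([274, 255, 0]) cube([28, 28, 414]);
translate([0, 0, 438]) {
  cube([38, 40, 585]);
  translate([262, 0, 0]) cube([38, 40, 585]);
  translate([38, 0, 0]) cube([224, 40, 38]);
  translate([38, 0, 547]) cube([224, 40, 38]);
}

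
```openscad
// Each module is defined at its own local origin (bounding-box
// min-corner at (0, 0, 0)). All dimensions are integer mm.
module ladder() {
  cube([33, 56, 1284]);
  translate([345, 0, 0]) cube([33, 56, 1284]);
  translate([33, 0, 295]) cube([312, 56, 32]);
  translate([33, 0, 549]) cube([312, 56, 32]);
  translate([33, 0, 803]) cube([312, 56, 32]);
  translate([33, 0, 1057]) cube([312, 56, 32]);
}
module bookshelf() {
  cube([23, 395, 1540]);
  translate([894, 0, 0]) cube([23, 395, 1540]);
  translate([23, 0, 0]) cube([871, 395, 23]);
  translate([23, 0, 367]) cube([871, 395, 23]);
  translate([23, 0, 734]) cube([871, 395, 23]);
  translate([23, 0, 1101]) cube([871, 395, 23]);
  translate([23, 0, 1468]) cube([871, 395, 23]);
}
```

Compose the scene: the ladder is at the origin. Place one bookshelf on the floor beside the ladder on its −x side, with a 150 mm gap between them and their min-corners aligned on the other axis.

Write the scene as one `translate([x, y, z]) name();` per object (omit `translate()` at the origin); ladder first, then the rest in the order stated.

ladder();
translate([-1067, 0, 0]) bookshelf();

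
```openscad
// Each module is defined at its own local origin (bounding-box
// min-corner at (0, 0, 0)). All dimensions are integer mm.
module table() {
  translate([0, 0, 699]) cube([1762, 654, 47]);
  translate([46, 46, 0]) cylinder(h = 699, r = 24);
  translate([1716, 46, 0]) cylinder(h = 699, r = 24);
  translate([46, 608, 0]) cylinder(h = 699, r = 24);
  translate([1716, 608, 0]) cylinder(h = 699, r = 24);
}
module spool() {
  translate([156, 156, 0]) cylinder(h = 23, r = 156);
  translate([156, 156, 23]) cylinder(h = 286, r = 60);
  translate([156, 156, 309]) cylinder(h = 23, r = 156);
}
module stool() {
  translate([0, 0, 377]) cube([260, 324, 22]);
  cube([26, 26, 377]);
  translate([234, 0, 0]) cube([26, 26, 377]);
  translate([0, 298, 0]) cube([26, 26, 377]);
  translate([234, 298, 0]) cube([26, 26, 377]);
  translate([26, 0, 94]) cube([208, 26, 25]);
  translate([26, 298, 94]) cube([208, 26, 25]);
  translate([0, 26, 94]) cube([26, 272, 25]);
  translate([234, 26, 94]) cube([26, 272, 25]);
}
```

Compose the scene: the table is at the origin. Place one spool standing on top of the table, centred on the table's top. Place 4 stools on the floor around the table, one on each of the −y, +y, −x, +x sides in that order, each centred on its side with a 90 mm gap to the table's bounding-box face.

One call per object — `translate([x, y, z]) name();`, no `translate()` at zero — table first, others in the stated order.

table();
translate([725, 171, 746]) spool();
translate([751, -414, 0]) stool();
translate([751, 744, 0]) stool();
translate([-350, 165, 0]) stool();
translate([1852, 165, 0]) stool();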